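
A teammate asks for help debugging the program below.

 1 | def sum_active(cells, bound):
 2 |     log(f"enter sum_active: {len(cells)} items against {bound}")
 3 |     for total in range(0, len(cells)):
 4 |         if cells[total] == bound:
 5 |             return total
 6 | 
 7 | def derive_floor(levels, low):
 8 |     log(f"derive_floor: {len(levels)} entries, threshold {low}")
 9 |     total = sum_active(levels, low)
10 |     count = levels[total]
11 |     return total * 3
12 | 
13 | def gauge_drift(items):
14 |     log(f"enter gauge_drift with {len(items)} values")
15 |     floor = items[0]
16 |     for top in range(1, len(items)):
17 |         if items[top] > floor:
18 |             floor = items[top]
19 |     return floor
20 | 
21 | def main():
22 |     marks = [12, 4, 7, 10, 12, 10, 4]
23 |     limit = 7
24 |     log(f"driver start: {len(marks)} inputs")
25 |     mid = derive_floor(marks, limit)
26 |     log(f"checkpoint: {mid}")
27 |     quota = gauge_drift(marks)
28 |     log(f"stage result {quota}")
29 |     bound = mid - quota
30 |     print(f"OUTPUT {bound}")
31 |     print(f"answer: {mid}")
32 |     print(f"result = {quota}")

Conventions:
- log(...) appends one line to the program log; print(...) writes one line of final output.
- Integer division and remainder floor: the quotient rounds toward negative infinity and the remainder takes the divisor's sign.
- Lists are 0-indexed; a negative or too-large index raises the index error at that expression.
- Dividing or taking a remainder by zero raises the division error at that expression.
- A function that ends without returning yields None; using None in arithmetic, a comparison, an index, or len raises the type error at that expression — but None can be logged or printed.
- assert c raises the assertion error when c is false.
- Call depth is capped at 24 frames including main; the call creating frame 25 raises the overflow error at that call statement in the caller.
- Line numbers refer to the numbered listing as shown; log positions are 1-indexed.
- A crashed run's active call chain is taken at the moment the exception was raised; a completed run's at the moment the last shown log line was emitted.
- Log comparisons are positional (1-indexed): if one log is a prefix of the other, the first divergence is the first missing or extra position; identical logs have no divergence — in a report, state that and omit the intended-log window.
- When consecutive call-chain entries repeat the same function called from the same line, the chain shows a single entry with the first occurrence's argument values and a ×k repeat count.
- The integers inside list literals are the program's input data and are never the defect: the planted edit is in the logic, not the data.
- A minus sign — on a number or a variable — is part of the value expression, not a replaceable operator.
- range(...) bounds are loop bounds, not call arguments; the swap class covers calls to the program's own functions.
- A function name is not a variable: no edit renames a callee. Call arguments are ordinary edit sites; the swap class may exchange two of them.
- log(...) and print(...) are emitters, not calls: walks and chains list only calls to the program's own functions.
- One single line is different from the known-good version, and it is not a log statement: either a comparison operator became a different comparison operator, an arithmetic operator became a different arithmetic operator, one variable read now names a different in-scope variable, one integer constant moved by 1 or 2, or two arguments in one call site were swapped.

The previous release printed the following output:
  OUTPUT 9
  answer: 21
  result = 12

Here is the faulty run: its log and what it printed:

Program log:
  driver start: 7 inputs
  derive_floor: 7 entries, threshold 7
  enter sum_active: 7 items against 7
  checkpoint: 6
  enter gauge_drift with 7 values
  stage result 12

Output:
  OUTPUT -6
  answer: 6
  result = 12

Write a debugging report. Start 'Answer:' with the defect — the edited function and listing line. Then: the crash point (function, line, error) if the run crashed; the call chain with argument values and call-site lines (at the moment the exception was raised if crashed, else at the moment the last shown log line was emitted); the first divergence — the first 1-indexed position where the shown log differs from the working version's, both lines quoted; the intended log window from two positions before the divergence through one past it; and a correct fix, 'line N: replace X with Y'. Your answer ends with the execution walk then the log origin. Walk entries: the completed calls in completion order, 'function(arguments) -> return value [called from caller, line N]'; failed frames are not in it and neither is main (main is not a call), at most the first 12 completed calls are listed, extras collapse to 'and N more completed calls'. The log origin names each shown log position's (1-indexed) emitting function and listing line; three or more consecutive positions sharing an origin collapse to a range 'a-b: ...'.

Answer: the defect is in derive_floor at line 11.
Key observation: Everything matches until log position 4, which reads 'checkpoint: 6' in place of 'checkpoint: 21'.
Call chain: main.
First divergence: position 4; shown 'checkpoint: 6' vs intended 'checkpoint: 21'.
Intended log window:
  2: derive_floor: 7 entries, threshold 7
  3: enter sum_active: 7 items against 7
  4: checkpoint: 21
  5: enter gauge_drift with 7 values
Execution walk:
  sum_active([12, 4, 7, 10, 12, 10, 4], 7) -> 2  [called from derive_floor, line 9]
  derive_floor([12, 4, 7, 10, 12, 10, 4], 7) -> 6  [called from main, line 25]
  gauge_drift([12, 4, 7, 10, 12, 10, 4]) -> 12  [called from main, line 27]
Log line origins:
  1 — main, line 24
  2 — derive_floor, line 8
  3 — sum_active, line 2
  4 — main, line 26
  5 — gauge_drift, line 14
  6 — main, line 28
A correct fix: line 11: replace `total` with `count`.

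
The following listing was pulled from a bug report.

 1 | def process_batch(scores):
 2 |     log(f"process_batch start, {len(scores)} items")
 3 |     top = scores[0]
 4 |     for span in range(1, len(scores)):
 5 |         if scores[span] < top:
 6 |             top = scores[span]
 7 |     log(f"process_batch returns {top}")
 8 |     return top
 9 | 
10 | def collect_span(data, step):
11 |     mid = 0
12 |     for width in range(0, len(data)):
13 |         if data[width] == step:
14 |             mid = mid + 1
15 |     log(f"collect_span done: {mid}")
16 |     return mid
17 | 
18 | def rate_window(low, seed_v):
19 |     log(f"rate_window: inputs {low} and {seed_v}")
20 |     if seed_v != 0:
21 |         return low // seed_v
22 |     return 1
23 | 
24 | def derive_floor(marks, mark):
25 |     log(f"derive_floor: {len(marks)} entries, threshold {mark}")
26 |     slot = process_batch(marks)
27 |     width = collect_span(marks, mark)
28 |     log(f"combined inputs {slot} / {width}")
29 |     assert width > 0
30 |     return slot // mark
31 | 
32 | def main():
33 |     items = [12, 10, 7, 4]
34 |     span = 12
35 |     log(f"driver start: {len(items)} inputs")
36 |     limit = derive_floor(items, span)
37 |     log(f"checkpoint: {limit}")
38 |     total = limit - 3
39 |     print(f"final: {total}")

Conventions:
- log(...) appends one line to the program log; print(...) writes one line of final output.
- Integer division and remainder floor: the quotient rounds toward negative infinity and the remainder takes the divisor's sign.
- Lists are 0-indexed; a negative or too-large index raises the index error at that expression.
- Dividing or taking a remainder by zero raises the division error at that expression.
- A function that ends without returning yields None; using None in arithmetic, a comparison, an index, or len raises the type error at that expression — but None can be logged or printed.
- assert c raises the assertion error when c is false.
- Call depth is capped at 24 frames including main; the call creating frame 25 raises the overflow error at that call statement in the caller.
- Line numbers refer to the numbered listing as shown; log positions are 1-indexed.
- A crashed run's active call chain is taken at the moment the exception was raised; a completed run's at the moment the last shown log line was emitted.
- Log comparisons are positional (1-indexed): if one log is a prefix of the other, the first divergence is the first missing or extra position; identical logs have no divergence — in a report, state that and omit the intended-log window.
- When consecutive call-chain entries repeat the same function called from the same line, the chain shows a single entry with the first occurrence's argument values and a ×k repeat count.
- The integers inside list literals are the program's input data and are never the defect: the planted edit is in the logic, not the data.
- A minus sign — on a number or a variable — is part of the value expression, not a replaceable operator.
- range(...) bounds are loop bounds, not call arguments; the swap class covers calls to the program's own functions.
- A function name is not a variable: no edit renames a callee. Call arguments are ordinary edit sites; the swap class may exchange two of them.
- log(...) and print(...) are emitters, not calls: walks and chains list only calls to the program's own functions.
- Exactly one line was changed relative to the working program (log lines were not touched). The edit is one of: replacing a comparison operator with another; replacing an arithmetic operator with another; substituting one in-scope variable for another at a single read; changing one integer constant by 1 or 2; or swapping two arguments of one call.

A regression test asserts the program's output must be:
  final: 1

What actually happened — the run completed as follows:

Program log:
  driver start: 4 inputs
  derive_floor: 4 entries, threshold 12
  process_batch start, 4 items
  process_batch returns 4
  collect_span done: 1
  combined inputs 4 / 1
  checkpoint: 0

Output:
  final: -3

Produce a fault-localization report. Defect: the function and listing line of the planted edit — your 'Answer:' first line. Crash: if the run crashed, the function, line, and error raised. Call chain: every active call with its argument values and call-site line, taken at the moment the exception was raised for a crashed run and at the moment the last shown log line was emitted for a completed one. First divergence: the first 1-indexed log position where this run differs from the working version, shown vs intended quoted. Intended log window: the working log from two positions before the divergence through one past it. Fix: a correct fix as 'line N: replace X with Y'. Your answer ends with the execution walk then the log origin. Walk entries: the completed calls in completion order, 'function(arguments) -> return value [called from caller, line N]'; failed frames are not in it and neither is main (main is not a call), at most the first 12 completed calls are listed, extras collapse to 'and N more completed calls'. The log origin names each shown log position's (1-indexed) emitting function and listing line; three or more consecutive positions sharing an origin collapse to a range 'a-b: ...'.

Answer: the defect is in derive_floor at line 30.
Key fact: Everything matches until log position 7, which reads 'checkpoint: 0' in place of 'checkpoint: 4'.
Call chain: main.
First divergence: at position 7 the run shows 'checkpoint: 0' where the working version logs 'checkpoint: 4'.
Intended log window:
  5: collect_span done: 1
  6: combined inputs 4 / 1
  7: checkpoint: 4
Execution walk:
  process_batch([12, 10, 7, 4]) -> 4  [called from derive_floor, line 26]
  collect_span([12, 10, 7, 4], 12) -> 1  [called from derive_floor, line 27]
  derive_floor([12, 10, 7, 4], 12) -> 0  [called from main, line 36]
Log origin:
  1: logged in main at line 35
  2: logged in derive_floor at line 25
  3: logged in process_batch at line 2
  4: logged in process_batch at line 7
  5: logged in collect_span at line 15
  6: logged in derive_floor at line 28
  7: logged in main at line 37
A correct fix: line 30: replace `mark` with `width`.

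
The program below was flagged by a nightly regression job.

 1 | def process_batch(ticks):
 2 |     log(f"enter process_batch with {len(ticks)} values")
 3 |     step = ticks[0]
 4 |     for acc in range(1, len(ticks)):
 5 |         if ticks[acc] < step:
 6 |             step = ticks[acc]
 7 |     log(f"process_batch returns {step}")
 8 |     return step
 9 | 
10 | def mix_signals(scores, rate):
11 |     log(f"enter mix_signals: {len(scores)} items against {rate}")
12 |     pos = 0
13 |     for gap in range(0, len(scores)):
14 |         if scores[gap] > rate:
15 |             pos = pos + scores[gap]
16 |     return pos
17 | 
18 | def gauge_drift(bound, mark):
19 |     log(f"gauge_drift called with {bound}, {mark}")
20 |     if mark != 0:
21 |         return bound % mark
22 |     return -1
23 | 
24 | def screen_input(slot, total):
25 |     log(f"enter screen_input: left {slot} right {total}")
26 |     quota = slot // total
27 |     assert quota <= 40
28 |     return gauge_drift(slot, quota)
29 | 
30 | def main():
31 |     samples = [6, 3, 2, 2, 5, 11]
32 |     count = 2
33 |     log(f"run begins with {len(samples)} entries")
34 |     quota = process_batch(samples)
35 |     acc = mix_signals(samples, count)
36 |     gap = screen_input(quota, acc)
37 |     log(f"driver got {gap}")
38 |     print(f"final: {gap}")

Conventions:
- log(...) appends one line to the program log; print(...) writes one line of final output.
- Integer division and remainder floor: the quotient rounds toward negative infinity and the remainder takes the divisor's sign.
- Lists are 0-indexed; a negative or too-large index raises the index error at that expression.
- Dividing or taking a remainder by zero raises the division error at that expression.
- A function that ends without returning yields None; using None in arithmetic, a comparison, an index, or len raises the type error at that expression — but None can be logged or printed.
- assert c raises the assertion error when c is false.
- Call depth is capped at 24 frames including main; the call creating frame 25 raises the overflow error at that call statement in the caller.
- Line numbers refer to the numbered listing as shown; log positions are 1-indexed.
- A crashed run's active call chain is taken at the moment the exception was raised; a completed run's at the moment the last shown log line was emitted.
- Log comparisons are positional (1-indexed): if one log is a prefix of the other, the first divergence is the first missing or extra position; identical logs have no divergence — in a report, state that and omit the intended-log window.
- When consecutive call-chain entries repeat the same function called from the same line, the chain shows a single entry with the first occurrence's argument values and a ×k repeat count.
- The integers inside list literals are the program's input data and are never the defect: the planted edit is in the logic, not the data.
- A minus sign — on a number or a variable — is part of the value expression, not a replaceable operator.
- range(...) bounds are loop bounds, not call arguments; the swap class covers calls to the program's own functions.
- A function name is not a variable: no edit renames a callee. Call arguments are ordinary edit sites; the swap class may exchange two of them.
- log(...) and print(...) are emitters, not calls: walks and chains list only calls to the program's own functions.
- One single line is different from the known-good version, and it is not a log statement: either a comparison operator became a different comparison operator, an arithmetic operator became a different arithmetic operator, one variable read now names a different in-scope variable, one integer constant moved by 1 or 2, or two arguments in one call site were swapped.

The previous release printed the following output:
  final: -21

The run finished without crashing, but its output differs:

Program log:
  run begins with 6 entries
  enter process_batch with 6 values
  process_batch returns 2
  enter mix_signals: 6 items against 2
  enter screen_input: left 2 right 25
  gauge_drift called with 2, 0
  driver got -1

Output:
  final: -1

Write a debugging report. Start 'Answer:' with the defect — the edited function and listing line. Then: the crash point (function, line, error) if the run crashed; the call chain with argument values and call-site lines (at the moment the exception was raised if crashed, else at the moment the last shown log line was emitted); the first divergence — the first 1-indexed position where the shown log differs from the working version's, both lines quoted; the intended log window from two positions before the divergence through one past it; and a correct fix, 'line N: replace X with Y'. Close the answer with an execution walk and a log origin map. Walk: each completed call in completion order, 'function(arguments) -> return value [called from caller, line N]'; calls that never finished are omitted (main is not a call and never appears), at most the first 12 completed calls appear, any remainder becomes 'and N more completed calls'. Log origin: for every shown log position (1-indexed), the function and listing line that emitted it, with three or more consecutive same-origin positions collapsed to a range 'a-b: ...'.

Answer: the defect is in screen_input at line 26.
Core observation: The log first diverges at position 6: the faulty run prints 'gauge_drift called with 2, 0' where the working version prints 'gauge_drift called with 2, -23'.
Call chain: main.
First divergence: at position 6 the run shows 'gauge_drift called with 2, 0' where the working version logs 'gauge_drift called with 2, -23'.
Intended log window:
  4: enter mix_signals: 6 items against 2
  5: enter screen_input: left 2 right 25
  6: gauge_drift called with 2, -23
  7: driver got -21
Execution walk:
  process_batch([6, 3, 2, 2, 5, 11]) -> 2  [called from main, line 34]
  mix_signals([6, 3, 2, 2, 5, 11], 2) -> 25  [called from main, line 35]
  gauge_drift(2, 0) -> -1  [called from screen_input, line 28]
  screen_input(2, 25) -> -1  [called from main, line 36]
Log origins:
  1: logged in main at line 33
  2: logged in process_batch at line 2
  3: logged in process_batch at line 7
  4: logged in mix_signals at line 11
  5: logged in screen_input at line 25
  6: logged in gauge_drift at line 19
  7: logged in main at line 37
A correct fix: line 26: replace `//` with `-`.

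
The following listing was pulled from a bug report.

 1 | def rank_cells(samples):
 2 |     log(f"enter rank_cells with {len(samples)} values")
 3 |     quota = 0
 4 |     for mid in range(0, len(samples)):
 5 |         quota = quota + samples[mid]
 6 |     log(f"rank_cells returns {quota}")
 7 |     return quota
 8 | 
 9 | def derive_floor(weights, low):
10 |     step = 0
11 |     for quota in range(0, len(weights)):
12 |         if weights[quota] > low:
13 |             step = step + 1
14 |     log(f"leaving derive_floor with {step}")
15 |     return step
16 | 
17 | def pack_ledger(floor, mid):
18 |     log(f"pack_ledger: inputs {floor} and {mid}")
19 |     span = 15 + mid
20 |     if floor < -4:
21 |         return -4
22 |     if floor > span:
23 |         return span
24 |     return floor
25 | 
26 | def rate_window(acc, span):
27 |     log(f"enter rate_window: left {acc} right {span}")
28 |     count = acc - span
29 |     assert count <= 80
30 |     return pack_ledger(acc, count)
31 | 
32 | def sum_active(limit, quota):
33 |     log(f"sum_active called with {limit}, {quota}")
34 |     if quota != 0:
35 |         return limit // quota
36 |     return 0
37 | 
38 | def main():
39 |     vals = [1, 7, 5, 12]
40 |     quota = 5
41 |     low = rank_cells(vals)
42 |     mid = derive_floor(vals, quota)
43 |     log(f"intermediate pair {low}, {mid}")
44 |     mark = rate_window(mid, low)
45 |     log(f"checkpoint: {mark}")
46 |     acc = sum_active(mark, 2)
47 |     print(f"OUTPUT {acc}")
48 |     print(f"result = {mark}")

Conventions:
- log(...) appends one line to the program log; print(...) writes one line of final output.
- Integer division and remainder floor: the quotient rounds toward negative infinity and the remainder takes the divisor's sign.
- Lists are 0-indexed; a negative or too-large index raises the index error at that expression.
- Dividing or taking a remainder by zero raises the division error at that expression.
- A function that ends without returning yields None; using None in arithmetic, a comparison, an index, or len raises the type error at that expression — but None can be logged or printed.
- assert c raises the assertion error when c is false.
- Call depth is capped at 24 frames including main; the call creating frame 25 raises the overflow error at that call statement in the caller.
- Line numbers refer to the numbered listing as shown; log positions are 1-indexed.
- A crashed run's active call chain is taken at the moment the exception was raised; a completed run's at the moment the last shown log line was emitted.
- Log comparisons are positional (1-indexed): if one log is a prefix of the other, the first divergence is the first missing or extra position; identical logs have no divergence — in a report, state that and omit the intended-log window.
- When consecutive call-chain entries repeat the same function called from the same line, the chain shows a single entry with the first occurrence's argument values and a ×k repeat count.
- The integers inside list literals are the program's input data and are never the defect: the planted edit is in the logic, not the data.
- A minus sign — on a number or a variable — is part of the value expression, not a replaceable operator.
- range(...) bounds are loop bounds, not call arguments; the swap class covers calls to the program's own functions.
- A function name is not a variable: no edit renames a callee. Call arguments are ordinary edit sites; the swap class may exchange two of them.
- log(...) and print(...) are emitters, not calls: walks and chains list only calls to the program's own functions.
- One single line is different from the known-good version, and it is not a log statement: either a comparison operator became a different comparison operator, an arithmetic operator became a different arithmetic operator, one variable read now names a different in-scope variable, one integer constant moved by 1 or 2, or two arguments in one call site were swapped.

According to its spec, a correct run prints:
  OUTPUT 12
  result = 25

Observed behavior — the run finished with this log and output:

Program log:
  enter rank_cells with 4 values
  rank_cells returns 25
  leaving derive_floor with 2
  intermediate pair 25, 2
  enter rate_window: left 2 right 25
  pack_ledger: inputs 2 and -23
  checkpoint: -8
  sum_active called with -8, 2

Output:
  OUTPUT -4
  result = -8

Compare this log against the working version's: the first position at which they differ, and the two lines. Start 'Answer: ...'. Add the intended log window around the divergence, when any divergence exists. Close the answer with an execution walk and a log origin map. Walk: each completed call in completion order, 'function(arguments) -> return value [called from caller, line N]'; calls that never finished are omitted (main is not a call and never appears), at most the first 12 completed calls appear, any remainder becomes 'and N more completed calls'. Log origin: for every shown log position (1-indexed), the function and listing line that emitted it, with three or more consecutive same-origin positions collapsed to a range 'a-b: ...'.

Answer: at position 5 the run shows 'enter rate_window: left 2 right 25' where the working version logs 'enter rate_window: left 25 right 2'.
Intended log window:
  3: leaving derive_floor with 2
  4: intermediate pair 25, 2
  5: enter rate_window: left 25 right 2
  6: pack_ledger: inputs 25 and 23
Execution walk:
  rank_cells([1, 7, 5, 12]) -> 25  [called from main, line 41]
  derive_floor([1, 7, 5, 12], 5) -> 2  [called from main, line 42]
  pack_ledger(2, -23) -> -8  [called from rate_window, line 30]
  rate_window(2, 25) -> -8  [called from main, line 44]
  sum_active(-8, 2) -> -4  [called from main, line 46]
Origin of each log line:
  1: from rank_cells, line 2
  2: from rank_cells, line 6
  3: from derive_floor, line 14
  4: from main, line 43
  5: from rate_window, line 27
  6: from pack_ledger, line 18
  7: from main, line 45
  8: from sum_active, line 33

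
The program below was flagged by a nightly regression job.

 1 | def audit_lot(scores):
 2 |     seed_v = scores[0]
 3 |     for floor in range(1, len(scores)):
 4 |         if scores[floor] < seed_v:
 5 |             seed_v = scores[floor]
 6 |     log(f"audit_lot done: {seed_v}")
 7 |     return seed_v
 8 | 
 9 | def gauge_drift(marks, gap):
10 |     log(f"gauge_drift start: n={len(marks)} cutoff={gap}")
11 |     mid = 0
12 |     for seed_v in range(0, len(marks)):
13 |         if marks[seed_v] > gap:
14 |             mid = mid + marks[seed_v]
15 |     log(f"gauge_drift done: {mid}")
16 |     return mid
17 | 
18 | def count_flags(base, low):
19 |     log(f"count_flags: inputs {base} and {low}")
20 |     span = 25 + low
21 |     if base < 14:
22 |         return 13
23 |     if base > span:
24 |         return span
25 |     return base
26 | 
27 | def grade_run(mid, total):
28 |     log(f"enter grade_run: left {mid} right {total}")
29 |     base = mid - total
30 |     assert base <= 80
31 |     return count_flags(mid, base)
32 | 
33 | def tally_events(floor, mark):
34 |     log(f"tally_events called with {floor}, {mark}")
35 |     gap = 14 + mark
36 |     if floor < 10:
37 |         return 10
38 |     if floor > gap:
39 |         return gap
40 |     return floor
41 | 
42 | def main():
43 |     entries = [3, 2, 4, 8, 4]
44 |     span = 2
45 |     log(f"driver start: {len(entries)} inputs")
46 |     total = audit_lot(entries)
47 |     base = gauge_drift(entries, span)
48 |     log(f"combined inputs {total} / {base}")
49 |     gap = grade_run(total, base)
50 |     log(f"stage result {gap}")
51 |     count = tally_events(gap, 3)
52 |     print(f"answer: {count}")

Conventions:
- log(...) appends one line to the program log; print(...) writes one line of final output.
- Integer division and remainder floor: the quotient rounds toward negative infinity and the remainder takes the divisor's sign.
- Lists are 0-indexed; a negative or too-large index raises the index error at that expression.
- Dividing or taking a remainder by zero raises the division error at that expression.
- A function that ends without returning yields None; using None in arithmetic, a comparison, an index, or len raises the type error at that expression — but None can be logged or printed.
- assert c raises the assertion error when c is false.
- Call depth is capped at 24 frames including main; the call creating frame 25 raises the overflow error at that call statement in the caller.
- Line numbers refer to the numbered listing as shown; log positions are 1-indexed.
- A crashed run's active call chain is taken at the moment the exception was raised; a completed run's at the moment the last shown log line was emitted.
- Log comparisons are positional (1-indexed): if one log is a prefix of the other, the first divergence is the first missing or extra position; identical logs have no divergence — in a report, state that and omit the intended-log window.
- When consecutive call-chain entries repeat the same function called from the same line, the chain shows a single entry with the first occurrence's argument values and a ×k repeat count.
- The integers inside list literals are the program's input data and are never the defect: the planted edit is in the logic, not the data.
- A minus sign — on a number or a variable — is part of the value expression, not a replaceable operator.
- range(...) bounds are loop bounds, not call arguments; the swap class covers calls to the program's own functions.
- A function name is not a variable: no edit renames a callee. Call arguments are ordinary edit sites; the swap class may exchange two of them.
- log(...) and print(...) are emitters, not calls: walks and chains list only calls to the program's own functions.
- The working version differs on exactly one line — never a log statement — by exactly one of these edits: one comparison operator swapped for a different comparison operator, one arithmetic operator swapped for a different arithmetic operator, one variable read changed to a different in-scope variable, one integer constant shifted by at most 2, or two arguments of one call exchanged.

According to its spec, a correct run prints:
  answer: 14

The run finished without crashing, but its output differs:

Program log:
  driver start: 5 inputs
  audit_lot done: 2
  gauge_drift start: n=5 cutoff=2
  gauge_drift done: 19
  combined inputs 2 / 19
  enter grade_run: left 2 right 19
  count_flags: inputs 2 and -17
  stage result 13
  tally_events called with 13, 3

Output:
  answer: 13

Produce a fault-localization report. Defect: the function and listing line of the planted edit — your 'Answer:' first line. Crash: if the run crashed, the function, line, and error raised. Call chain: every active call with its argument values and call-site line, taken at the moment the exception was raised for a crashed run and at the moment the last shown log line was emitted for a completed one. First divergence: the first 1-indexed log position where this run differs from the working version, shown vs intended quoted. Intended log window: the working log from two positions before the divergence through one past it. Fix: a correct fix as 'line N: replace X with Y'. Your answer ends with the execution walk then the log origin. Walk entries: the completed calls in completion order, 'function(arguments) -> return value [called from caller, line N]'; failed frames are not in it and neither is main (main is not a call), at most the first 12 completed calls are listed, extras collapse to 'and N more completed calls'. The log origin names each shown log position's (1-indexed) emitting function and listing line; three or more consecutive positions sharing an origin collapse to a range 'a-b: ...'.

Answer: the defect is in count_flags at line 22.
Core observation: The earliest visible damage is log position 8 — 'stage result 13' rather than the intended 'stage result 14'.
Call chain: main -> tally_events(13, 3) (called at line 51).
First divergence: position 8 — the shown line 'stage result 13' should read 'stage result 14'.
Intended log window:
  6: enter grade_run: left 2 right 19
  7: count_flags: inputs 2 and -17
  8: stage result 14
  9: tally_events called with 14, 3
Execution walk:
  audit_lot([3, 2, 4, 8, 4]) -> 2  [called from main, line 46]
  gauge_drift([3, 2, 4, 8, 4], 2) -> 19  [called from main, line 47]
  count_flags(2, -17) -> 13  [called from grade_run, line 31]
  grade_run(2, 19) -> 13  [called from main, line 49]
  tally_events(13, 3) -> 13  [called from main, line 51]
Log origins:
  1: logged in main at line 45
  2: logged in audit_lot at line 6
  3: logged in gauge_drift at line 10
  4: logged in gauge_drift at line 15
  5: logged in main at line 48
  6: logged in grade_run at line 28
  7: logged in count_flags at line 19
  8: logged in main at line 50
  9: logged in tally_events at line 34
A correct fix: line 22: replace `13` with `14`.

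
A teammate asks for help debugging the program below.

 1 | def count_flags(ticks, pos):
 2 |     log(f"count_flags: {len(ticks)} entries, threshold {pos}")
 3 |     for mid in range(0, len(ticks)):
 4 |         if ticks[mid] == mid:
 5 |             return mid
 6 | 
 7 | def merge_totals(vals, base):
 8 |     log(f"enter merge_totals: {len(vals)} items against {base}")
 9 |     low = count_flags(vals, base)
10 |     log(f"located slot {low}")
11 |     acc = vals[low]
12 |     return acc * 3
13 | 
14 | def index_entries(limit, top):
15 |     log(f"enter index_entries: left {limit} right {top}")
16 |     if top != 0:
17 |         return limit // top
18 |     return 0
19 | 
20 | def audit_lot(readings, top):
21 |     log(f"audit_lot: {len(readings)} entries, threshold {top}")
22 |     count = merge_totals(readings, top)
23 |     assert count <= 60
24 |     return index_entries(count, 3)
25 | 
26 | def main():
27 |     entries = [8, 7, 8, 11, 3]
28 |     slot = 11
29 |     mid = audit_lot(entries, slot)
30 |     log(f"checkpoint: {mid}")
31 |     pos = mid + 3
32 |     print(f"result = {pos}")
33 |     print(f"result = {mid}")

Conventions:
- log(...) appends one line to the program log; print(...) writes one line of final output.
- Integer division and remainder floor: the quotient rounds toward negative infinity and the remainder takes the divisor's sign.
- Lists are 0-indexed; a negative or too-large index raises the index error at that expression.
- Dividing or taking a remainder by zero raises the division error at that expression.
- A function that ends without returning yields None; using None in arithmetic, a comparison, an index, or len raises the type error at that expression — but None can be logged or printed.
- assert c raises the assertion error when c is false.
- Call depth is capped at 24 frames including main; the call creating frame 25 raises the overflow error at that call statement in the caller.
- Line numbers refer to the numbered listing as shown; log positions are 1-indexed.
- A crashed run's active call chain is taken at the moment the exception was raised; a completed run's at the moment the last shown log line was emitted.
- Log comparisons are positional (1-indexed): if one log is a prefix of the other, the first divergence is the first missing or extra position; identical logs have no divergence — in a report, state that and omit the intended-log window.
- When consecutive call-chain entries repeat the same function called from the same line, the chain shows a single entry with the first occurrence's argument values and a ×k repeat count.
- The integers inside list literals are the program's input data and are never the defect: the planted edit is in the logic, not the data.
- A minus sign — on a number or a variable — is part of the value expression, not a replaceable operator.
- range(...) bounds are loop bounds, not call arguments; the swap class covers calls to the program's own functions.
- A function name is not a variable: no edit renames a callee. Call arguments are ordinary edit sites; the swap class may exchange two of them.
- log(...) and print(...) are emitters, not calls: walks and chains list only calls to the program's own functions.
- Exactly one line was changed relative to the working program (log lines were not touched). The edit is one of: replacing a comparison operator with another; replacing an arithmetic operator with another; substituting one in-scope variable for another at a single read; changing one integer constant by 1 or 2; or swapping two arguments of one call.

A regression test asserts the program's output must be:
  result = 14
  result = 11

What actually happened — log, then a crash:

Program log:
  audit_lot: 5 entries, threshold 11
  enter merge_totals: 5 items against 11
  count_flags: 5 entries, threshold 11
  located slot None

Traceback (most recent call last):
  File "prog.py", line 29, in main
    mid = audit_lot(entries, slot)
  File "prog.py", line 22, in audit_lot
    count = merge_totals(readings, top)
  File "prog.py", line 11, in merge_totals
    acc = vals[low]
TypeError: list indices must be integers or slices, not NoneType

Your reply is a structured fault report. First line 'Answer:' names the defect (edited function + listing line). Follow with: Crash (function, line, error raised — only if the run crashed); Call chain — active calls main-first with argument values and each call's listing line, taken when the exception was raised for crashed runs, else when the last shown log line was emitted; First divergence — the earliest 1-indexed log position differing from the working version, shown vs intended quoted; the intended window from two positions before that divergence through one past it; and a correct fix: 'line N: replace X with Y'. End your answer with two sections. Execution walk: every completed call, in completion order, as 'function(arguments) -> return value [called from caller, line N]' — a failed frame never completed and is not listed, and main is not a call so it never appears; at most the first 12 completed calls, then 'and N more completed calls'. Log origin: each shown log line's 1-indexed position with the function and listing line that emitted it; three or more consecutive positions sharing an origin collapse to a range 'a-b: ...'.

Answer: the defect is in count_flags at line 4.
Key fact: The earliest visible damage is log position 4 — 'located slot None' rather than the intended 'located slot 3'.
Crash: merge_totals, line 11, TypeError.
Call chain: main -> audit_lot([8, 7, 8, 11, 3], 11) (called at line 29) -> merge_totals([8, 7, 8, 11, 3], 11) (called at line 22).
First divergence: at position 4 the run shows 'located slot None' where the working version logs 'located slot 3'.
Intended log window:
  2: enter merge_totals: 5 items against 11
  3: count_flags: 5 entries, threshold 11
  4: located slot 3
  5: enter index_entries: left 33 right 3
Execution walk:
  count_flags([8, 7, 8, 11, 3], 11) -> None  [called from merge_totals, line 9]
Log line origins:
  1: from audit_lot, line 21
  2: from merge_totals, line 8
  3: from count_flags, line 2
  4: from merge_totals, line 10
A correct fix: line 4: replace `ticks[mid] == mid` with `ticks[mid] == pos`.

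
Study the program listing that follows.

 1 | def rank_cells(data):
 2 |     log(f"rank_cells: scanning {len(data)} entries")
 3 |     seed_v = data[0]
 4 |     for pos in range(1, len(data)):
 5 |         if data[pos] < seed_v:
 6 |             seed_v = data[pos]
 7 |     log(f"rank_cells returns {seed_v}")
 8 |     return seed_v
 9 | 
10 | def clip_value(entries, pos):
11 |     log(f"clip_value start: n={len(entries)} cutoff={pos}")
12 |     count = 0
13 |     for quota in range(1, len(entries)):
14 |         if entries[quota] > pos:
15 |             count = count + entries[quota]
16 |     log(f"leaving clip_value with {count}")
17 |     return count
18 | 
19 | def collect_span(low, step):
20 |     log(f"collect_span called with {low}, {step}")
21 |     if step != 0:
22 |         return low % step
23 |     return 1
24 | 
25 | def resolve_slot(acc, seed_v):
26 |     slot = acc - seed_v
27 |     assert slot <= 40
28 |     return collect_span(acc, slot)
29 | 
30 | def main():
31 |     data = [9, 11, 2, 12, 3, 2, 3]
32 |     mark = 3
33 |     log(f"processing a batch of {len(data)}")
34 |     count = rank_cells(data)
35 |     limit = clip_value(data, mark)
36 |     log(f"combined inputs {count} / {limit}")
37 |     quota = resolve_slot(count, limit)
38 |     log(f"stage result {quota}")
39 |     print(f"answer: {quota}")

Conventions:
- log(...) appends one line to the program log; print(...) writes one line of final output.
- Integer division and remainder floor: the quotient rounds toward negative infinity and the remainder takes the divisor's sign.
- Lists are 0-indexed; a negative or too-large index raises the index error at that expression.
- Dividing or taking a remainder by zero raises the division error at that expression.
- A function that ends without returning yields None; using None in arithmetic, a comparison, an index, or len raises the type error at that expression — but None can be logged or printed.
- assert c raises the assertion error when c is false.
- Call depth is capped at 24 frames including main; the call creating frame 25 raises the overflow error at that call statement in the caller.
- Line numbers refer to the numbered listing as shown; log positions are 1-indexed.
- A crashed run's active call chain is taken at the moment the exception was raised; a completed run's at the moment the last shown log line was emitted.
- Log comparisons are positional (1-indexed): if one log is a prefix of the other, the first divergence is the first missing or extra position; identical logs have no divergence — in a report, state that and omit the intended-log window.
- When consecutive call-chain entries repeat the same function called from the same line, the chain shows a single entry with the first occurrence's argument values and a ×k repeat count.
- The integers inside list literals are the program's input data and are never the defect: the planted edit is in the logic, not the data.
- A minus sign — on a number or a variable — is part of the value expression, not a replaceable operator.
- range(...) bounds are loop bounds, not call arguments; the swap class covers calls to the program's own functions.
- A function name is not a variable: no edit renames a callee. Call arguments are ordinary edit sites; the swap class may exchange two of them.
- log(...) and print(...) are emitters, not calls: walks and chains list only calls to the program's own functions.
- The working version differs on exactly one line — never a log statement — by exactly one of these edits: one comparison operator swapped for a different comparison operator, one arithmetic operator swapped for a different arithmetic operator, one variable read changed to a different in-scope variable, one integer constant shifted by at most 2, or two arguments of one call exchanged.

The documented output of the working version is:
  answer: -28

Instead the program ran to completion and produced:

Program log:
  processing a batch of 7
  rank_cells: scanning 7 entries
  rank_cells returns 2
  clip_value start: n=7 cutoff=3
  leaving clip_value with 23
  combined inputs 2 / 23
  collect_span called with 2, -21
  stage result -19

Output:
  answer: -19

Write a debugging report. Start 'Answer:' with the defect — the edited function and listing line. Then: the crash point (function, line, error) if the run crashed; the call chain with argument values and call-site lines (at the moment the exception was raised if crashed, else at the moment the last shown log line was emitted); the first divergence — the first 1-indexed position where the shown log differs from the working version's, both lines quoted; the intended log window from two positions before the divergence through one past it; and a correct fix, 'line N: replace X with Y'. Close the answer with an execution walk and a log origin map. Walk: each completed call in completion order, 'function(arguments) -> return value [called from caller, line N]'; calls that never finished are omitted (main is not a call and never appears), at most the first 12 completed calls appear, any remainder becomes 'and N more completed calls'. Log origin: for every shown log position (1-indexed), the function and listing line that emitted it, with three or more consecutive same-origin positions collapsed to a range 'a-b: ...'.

Answer: the defect is in clip_value at line 13.
Key observation: Everything matches until log position 5, which reads 'leaving clip_value with 23' in place of 'leaving clip_value with 32'.
Call chain: main.
First divergence: position 5 — shown 'leaving clip_value with 23', intended 'leaving clip_value with 32'.
Intended log window:
  3: rank_cells returns 2
  4: clip_value start: n=7 cutoff=3
  5: leaving clip_value with 32
  6: combined inputs 2 / 32
Execution walk:
  rank_cells([9, 11, 2, 12, 3, 2, 3]) -> 2  [called from main, line 34]
  clip_value([9, 11, 2, 12, 3, 2, 3], 3) -> 23  [called from main, line 35]
  collect_span(2, -21) -> -19  [called from resolve_slot, line 28]
  resolve_slot(2, 23) -> -19  [called from main, line 37]
Log line origins:
  1 — main, line 33
  2 — rank_cells, line 2
  3 — rank_cells, line 7
  4 — clip_value, line 11
  5 — clip_value, line 16
  6 — main, line 36
  7 — collect_span, line 20
  8 — main, line 38
A correct fix: line 13: replace `1` with `0`.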